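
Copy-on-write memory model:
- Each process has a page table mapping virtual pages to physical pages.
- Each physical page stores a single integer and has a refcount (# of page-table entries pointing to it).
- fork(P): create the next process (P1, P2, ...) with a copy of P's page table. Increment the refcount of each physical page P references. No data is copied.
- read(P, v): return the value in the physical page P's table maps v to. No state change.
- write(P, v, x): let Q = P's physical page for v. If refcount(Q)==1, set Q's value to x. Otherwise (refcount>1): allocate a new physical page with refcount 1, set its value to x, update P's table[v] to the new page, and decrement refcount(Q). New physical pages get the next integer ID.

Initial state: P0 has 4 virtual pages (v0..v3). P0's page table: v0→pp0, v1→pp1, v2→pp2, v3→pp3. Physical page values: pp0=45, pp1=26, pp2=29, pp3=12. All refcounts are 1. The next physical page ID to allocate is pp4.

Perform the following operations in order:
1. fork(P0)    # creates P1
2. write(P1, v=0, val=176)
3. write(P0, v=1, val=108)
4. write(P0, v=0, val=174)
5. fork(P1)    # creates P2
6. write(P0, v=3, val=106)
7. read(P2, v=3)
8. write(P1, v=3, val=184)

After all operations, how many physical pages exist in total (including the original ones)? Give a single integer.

Answer: 8

Derivation:
Op 1: fork(P0) -> P1. 4 ppages; refcounts: pp0:2 pp1:2 pp2:2 pp3:2
Op 2: write(P1, v0, 176). refcount(pp0)=2>1 -> COPY to pp4. 5 ppages; refcounts: pp0:1 pp1:2 pp2:2 pp3:2 pp4:1
Op 3: write(P0, v1, 108). refcount(pp1)=2>1 -> COPY to pp5. 6 ppages; refcounts: pp0:1 pp1:1 pp2:2 pp3:2 pp4:1 pp5:1
Op 4: write(P0, v0, 174). refcount(pp0)=1 -> write in place. 6 ppages; refcounts: pp0:1 pp1:1 pp2:2 pp3:2 pp4:1 pp5:1
Op 5: fork(P1) -> P2. 6 ppages; refcounts: pp0:1 pp1:2 pp2:3 pp3:3 pp4:2 pp5:1
Op 6: write(P0, v3, 106). refcount(pp3)=3>1 -> COPY to pp6. 7 ppages; refcounts: pp0:1 pp1:2 pp2:3 pp3:2 pp4:2 pp5:1 pp6:1
Op 7: read(P2, v3) -> 12. No state change.
Op 8: write(P1, v3, 184). refcount(pp3)=2>1 -> COPY to pp7. 8 ppages; refcounts: pp0:1 pp1:2 pp2:3 pp3:1 pp4:2 pp5:1 pp6:1 pp7:1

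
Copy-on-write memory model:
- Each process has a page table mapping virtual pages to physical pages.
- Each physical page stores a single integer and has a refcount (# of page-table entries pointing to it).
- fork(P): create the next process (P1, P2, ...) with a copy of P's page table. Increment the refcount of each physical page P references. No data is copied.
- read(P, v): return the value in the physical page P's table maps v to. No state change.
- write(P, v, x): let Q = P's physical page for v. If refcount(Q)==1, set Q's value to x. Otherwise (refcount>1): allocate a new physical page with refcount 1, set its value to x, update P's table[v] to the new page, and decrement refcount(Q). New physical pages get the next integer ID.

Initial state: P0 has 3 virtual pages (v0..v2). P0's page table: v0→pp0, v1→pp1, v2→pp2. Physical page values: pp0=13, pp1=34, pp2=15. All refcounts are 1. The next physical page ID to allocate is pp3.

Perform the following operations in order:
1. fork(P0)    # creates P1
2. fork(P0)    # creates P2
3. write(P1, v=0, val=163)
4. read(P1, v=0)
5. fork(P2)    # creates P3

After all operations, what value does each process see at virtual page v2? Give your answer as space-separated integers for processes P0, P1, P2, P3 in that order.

Op 1: fork(P0) -> P1. 3 ppages; refcounts: pp0:2 pp1:2 pp2:2
Op 2: fork(P0) -> P2. 3 ppages; refcounts: pp0:3 pp1:3 pp2:3
Op 3: write(P1, v0, 163). refcount(pp0)=3>1 -> COPY to pp3. 4 ppages; refcounts: pp0:2 pp1:3 pp2:3 pp3:1
Op 4: read(P1, v0) -> 163. No state change.
Op 5: fork(P2) -> P3. 4 ppages; refcounts: pp0:3 pp1:4 pp2:4 pp3:1
P0: v2 -> pp2 = 15
P1: v2 -> pp2 = 15
P2: v2 -> pp2 = 15
P3: v2 -> pp2 = 15

Answer: 15 15 15 15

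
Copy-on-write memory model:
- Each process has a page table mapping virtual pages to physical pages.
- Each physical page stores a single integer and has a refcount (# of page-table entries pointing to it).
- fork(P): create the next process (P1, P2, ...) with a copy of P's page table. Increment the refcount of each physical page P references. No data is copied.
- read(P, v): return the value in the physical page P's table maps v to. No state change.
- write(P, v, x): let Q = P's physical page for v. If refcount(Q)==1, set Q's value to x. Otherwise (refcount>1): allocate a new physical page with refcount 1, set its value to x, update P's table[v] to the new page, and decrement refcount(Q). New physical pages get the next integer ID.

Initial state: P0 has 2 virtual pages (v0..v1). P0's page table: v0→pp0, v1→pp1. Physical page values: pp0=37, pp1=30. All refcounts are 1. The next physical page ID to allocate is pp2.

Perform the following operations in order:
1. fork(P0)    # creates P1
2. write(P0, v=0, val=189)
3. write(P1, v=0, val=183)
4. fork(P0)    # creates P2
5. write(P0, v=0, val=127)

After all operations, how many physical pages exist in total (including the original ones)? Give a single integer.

Answer: 4

Derivation:
Op 1: fork(P0) -> P1. 2 ppages; refcounts: pp0:2 pp1:2
Op 2: write(P0, v0, 189). refcount(pp0)=2>1 -> COPY to pp2. 3 ppages; refcounts: pp0:1 pp1:2 pp2:1
Op 3: write(P1, v0, 183). refcount(pp0)=1 -> write in place. 3 ppages; refcounts: pp0:1 pp1:2 pp2:1
Op 4: fork(P0) -> P2. 3 ppages; refcounts: pp0:1 pp1:3 pp2:2
Op 5: write(P0, v0, 127). refcount(pp2)=2>1 -> COPY to pp3. 4 ppages; refcounts: pp0:1 pp1:3 pp2:1 pp3:1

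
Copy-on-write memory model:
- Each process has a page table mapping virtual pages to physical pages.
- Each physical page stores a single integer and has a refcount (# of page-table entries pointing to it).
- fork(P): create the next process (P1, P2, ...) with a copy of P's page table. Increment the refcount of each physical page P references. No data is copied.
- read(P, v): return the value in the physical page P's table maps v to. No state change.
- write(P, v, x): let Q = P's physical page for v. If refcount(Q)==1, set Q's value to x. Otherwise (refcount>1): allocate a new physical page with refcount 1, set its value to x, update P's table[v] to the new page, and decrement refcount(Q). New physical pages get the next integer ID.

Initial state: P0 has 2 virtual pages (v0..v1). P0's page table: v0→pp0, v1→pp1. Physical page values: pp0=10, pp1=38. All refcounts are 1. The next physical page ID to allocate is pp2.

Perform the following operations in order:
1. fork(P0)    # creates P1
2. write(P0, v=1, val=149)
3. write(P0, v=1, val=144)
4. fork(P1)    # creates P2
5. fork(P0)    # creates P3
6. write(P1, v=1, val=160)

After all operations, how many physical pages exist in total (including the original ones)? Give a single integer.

Op 1: fork(P0) -> P1. 2 ppages; refcounts: pp0:2 pp1:2
Op 2: write(P0, v1, 149). refcount(pp1)=2>1 -> COPY to pp2. 3 ppages; refcounts: pp0:2 pp1:1 pp2:1
Op 3: write(P0, v1, 144). refcount(pp2)=1 -> write in place. 3 ppages; refcounts: pp0:2 pp1:1 pp2:1
Op 4: fork(P1) -> P2. 3 ppages; refcounts: pp0:3 pp1:2 pp2:1
Op 5: fork(P0) -> P3. 3 ppages; refcounts: pp0:4 pp1:2 pp2:2
Op 6: write(P1, v1, 160). refcount(pp1)=2>1 -> COPY to pp3. 4 ppages; refcounts: pp0:4 pp1:1 pp2:2 pp3:1

Answer: 4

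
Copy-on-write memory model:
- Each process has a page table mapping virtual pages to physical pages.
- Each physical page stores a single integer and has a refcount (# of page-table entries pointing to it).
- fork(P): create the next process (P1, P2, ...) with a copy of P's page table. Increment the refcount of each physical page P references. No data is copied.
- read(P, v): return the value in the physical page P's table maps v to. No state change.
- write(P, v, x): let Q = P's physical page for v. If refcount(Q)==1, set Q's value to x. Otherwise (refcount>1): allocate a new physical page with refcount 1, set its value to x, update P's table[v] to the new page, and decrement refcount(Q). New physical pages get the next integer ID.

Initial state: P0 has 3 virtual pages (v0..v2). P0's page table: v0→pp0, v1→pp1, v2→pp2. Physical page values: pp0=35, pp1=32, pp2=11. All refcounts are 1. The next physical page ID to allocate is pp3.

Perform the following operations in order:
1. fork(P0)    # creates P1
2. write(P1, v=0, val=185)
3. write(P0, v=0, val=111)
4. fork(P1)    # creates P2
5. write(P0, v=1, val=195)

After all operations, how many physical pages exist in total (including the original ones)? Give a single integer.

Op 1: fork(P0) -> P1. 3 ppages; refcounts: pp0:2 pp1:2 pp2:2
Op 2: write(P1, v0, 185). refcount(pp0)=2>1 -> COPY to pp3. 4 ppages; refcounts: pp0:1 pp1:2 pp2:2 pp3:1
Op 3: write(P0, v0, 111). refcount(pp0)=1 -> write in place. 4 ppages; refcounts: pp0:1 pp1:2 pp2:2 pp3:1
Op 4: fork(P1) -> P2. 4 ppages; refcounts: pp0:1 pp1:3 pp2:3 pp3:2
Op 5: write(P0, v1, 195). refcount(pp1)=3>1 -> COPY to pp4. 5 ppages; refcounts: pp0:1 pp1:2 pp2:3 pp3:2 pp4:1

Answer: 5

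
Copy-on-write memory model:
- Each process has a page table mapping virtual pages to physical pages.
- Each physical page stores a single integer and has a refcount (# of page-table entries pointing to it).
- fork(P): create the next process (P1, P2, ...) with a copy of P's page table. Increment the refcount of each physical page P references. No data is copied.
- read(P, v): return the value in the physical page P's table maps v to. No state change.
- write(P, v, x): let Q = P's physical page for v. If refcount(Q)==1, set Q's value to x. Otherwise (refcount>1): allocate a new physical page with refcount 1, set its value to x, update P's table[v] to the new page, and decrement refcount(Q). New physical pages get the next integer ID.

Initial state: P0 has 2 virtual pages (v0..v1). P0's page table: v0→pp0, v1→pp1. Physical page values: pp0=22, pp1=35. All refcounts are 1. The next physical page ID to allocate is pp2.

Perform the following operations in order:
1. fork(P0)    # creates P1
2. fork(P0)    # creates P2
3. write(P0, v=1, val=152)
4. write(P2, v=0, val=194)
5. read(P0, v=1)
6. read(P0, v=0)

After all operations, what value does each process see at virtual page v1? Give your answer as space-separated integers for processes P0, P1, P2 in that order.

Answer: 152 35 35

Derivation:
Op 1: fork(P0) -> P1. 2 ppages; refcounts: pp0:2 pp1:2
Op 2: fork(P0) -> P2. 2 ppages; refcounts: pp0:3 pp1:3
Op 3: write(P0, v1, 152). refcount(pp1)=3>1 -> COPY to pp2. 3 ppages; refcounts: pp0:3 pp1:2 pp2:1
Op 4: write(P2, v0, 194). refcount(pp0)=3>1 -> COPY to pp3. 4 ppages; refcounts: pp0:2 pp1:2 pp2:1 pp3:1
Op 5: read(P0, v1) -> 152. No state change.
Op 6: read(P0, v0) -> 22. No state change.
P0: v1 -> pp2 = 152
P1: v1 -> pp1 = 35
P2: v1 -> pp1 = 35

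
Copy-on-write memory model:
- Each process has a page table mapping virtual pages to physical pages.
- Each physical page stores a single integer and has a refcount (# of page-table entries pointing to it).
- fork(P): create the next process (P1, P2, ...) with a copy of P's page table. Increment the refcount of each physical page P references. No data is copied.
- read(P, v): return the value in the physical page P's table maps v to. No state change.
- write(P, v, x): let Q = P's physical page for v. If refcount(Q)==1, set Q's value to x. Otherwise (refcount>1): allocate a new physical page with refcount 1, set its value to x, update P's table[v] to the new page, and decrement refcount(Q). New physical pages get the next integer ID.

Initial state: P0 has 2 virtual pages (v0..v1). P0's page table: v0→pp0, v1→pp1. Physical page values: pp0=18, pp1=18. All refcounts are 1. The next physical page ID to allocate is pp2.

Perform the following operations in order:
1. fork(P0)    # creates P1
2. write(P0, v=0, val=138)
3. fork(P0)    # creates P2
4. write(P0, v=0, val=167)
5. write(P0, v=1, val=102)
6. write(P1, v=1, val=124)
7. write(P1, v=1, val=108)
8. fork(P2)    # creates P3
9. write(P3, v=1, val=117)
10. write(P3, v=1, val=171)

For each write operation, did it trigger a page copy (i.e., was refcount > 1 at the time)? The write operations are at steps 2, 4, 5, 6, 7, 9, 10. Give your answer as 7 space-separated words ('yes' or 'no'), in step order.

Op 1: fork(P0) -> P1. 2 ppages; refcounts: pp0:2 pp1:2
Op 2: write(P0, v0, 138). refcount(pp0)=2>1 -> COPY to pp2. 3 ppages; refcounts: pp0:1 pp1:2 pp2:1
Op 3: fork(P0) -> P2. 3 ppages; refcounts: pp0:1 pp1:3 pp2:2
Op 4: write(P0, v0, 167). refcount(pp2)=2>1 -> COPY to pp3. 4 ppages; refcounts: pp0:1 pp1:3 pp2:1 pp3:1
Op 5: write(P0, v1, 102). refcount(pp1)=3>1 -> COPY to pp4. 5 ppages; refcounts: pp0:1 pp1:2 pp2:1 pp3:1 pp4:1
Op 6: write(P1, v1, 124). refcount(pp1)=2>1 -> COPY to pp5. 6 ppages; refcounts: pp0:1 pp1:1 pp2:1 pp3:1 pp4:1 pp5:1
Op 7: write(P1, v1, 108). refcount(pp5)=1 -> write in place. 6 ppages; refcounts: pp0:1 pp1:1 pp2:1 pp3:1 pp4:1 pp5:1
Op 8: fork(P2) -> P3. 6 ppages; refcounts: pp0:1 pp1:2 pp2:2 pp3:1 pp4:1 pp5:1
Op 9: write(P3, v1, 117). refcount(pp1)=2>1 -> COPY to pp6. 7 ppages; refcounts: pp0:1 pp1:1 pp2:2 pp3:1 pp4:1 pp5:1 pp6:1
Op 10: write(P3, v1, 171). refcount(pp6)=1 -> write in place. 7 ppages; refcounts: pp0:1 pp1:1 pp2:2 pp3:1 pp4:1 pp5:1 pp6:1

yes yes yes yes no yes no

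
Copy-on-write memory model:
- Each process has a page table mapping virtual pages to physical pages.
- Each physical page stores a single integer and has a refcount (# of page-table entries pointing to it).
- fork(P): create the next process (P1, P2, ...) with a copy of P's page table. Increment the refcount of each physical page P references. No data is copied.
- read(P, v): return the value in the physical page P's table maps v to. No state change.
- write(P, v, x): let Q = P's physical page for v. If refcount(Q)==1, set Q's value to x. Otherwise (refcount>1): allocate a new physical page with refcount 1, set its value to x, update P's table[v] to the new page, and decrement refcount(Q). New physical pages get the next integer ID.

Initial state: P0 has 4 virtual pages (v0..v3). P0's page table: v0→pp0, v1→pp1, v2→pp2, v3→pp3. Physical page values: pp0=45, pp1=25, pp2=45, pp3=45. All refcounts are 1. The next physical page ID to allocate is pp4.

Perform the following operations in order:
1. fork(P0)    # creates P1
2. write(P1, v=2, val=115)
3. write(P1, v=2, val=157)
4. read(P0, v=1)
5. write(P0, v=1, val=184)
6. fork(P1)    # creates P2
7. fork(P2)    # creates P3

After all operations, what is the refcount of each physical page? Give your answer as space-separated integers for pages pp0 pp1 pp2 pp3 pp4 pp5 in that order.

Answer: 4 3 1 4 3 1

Derivation:
Op 1: fork(P0) -> P1. 4 ppages; refcounts: pp0:2 pp1:2 pp2:2 pp3:2
Op 2: write(P1, v2, 115). refcount(pp2)=2>1 -> COPY to pp4. 5 ppages; refcounts: pp0:2 pp1:2 pp2:1 pp3:2 pp4:1
Op 3: write(P1, v2, 157). refcount(pp4)=1 -> write in place. 5 ppages; refcounts: pp0:2 pp1:2 pp2:1 pp3:2 pp4:1
Op 4: read(P0, v1) -> 25. No state change.
Op 5: write(P0, v1, 184). refcount(pp1)=2>1 -> COPY to pp5. 6 ppages; refcounts: pp0:2 pp1:1 pp2:1 pp3:2 pp4:1 pp5:1
Op 6: fork(P1) -> P2. 6 ppages; refcounts: pp0:3 pp1:2 pp2:1 pp3:3 pp4:2 pp5:1
Op 7: fork(P2) -> P3. 6 ppages; refcounts: pp0:4 pp1:3 pp2:1 pp3:4 pp4:3 pp5:1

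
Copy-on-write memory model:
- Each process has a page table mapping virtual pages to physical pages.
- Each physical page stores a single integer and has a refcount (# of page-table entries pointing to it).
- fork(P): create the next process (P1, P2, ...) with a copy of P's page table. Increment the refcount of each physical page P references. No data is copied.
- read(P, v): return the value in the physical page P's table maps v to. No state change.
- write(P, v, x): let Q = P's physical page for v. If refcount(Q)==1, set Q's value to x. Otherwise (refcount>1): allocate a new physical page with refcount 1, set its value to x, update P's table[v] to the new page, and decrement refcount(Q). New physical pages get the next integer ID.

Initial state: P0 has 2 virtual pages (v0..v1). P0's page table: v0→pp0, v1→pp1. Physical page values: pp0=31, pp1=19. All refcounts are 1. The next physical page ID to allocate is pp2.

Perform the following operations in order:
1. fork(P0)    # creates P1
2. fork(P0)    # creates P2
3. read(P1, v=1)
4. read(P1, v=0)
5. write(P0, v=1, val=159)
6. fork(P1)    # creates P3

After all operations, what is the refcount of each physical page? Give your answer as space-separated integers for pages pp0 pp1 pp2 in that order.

Answer: 4 3 1

Derivation:
Op 1: fork(P0) -> P1. 2 ppages; refcounts: pp0:2 pp1:2
Op 2: fork(P0) -> P2. 2 ppages; refcounts: pp0:3 pp1:3
Op 3: read(P1, v1) -> 19. No state change.
Op 4: read(P1, v0) -> 31. No state change.
Op 5: write(P0, v1, 159). refcount(pp1)=3>1 -> COPY to pp2. 3 ppages; refcounts: pp0:3 pp1:2 pp2:1
Op 6: fork(P1) -> P3. 3 ppages; refcounts: pp0:4 pp1:3 pp2:1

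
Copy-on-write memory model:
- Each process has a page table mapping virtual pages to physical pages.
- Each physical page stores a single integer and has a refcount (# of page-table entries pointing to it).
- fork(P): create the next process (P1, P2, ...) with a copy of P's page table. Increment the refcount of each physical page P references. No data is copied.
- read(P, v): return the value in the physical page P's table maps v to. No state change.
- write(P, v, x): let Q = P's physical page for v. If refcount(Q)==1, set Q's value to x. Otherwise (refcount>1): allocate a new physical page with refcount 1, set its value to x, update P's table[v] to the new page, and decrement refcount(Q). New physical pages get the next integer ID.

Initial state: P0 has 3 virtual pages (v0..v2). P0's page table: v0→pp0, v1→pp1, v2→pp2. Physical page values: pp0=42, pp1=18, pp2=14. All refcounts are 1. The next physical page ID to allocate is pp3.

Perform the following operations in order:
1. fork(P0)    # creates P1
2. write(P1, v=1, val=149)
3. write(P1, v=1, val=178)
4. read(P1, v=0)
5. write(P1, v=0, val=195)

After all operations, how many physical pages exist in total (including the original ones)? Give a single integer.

Answer: 5

Derivation:
Op 1: fork(P0) -> P1. 3 ppages; refcounts: pp0:2 pp1:2 pp2:2
Op 2: write(P1, v1, 149). refcount(pp1)=2>1 -> COPY to pp3. 4 ppages; refcounts: pp0:2 pp1:1 pp2:2 pp3:1
Op 3: write(P1, v1, 178). refcount(pp3)=1 -> write in place. 4 ppages; refcounts: pp0:2 pp1:1 pp2:2 pp3:1
Op 4: read(P1, v0) -> 42. No state change.
Op 5: write(P1, v0, 195). refcount(pp0)=2>1 -> COPY to pp4. 5 ppages; refcounts: pp0:1 pp1:1 pp2:2 pp3:1 pp4:1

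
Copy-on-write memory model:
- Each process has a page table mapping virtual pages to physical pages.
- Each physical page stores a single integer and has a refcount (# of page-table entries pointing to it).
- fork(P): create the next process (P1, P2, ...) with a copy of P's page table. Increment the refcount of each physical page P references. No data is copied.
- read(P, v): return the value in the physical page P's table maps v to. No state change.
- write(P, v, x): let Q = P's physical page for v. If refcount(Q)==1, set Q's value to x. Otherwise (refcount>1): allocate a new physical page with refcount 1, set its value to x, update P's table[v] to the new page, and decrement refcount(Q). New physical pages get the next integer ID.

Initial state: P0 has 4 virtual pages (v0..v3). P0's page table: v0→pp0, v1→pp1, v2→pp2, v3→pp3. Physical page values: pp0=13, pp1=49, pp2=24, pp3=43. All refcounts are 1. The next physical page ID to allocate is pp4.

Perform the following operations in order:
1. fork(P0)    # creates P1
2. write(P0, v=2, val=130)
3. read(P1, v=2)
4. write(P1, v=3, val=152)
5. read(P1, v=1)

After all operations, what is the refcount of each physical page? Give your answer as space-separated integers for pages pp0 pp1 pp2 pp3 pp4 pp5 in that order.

Answer: 2 2 1 1 1 1

Derivation:
Op 1: fork(P0) -> P1. 4 ppages; refcounts: pp0:2 pp1:2 pp2:2 pp3:2
Op 2: write(P0, v2, 130). refcount(pp2)=2>1 -> COPY to pp4. 5 ppages; refcounts: pp0:2 pp1:2 pp2:1 pp3:2 pp4:1
Op 3: read(P1, v2) -> 24. No state change.
Op 4: write(P1, v3, 152). refcount(pp3)=2>1 -> COPY to pp5. 6 ppages; refcounts: pp0:2 pp1:2 pp2:1 pp3:1 pp4:1 pp5:1
Op 5: read(P1, v1) -> 49. No state change.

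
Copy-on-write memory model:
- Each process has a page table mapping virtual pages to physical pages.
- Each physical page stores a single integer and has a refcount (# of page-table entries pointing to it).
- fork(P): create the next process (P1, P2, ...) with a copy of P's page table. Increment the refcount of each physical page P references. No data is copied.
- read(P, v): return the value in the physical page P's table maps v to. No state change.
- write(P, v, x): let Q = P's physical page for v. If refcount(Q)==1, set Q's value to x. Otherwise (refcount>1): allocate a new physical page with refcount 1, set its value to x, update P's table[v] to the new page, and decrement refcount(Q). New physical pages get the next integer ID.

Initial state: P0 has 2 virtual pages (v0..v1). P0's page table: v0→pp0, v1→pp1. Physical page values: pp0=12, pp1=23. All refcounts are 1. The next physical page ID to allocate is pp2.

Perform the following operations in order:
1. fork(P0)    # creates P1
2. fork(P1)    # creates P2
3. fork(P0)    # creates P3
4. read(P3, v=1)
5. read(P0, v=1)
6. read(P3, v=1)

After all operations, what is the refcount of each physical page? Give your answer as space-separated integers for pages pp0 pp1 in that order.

Op 1: fork(P0) -> P1. 2 ppages; refcounts: pp0:2 pp1:2
Op 2: fork(P1) -> P2. 2 ppages; refcounts: pp0:3 pp1:3
Op 3: fork(P0) -> P3. 2 ppages; refcounts: pp0:4 pp1:4
Op 4: read(P3, v1) -> 23. No state change.
Op 5: read(P0, v1) -> 23. No state change.
Op 6: read(P3, v1) -> 23. No state change.

Answer: 4 4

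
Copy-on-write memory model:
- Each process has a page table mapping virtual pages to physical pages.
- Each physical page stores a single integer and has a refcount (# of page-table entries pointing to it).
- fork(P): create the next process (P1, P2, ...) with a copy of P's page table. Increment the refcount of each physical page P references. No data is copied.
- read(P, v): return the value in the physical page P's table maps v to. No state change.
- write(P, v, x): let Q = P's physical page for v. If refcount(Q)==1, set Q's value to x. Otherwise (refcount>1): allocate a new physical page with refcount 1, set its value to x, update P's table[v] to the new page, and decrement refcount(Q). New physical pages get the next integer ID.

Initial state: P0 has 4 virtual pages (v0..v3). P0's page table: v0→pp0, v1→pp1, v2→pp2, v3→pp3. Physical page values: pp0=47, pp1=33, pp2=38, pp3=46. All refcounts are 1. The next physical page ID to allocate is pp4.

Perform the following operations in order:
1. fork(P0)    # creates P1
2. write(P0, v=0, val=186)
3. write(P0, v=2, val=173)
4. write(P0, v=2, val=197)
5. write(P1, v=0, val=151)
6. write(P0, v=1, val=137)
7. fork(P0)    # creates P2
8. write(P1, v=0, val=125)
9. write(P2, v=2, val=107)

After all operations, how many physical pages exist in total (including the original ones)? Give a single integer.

Op 1: fork(P0) -> P1. 4 ppages; refcounts: pp0:2 pp1:2 pp2:2 pp3:2
Op 2: write(P0, v0, 186). refcount(pp0)=2>1 -> COPY to pp4. 5 ppages; refcounts: pp0:1 pp1:2 pp2:2 pp3:2 pp4:1
Op 3: write(P0, v2, 173). refcount(pp2)=2>1 -> COPY to pp5. 6 ppages; refcounts: pp0:1 pp1:2 pp2:1 pp3:2 pp4:1 pp5:1
Op 4: write(P0, v2, 197). refcount(pp5)=1 -> write in place. 6 ppages; refcounts: pp0:1 pp1:2 pp2:1 pp3:2 pp4:1 pp5:1
Op 5: write(P1, v0, 151). refcount(pp0)=1 -> write in place. 6 ppages; refcounts: pp0:1 pp1:2 pp2:1 pp3:2 pp4:1 pp5:1
Op 6: write(P0, v1, 137). refcount(pp1)=2>1 -> COPY to pp6. 7 ppages; refcounts: pp0:1 pp1:1 pp2:1 pp3:2 pp4:1 pp5:1 pp6:1
Op 7: fork(P0) -> P2. 7 ppages; refcounts: pp0:1 pp1:1 pp2:1 pp3:3 pp4:2 pp5:2 pp6:2
Op 8: write(P1, v0, 125). refcount(pp0)=1 -> write in place. 7 ppages; refcounts: pp0:1 pp1:1 pp2:1 pp3:3 pp4:2 pp5:2 pp6:2
Op 9: write(P2, v2, 107). refcount(pp5)=2>1 -> COPY to pp7. 8 ppages; refcounts: pp0:1 pp1:1 pp2:1 pp3:3 pp4:2 pp5:1 pp6:2 pp7:1

Answer: 8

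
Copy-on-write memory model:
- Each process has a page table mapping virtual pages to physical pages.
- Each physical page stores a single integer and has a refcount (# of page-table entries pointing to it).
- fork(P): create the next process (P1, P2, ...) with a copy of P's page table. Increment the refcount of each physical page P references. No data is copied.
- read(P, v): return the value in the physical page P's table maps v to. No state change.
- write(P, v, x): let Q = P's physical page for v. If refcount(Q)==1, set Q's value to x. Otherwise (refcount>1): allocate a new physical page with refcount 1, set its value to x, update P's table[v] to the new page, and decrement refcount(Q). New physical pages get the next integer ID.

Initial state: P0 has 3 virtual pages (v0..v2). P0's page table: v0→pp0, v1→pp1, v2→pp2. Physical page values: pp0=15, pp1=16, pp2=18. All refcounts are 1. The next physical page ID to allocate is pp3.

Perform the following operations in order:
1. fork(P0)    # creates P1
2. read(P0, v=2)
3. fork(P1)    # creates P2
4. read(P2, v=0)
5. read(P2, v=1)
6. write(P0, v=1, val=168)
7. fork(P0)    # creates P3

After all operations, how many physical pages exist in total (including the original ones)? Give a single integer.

Answer: 4

Derivation:
Op 1: fork(P0) -> P1. 3 ppages; refcounts: pp0:2 pp1:2 pp2:2
Op 2: read(P0, v2) -> 18. No state change.
Op 3: fork(P1) -> P2. 3 ppages; refcounts: pp0:3 pp1:3 pp2:3
Op 4: read(P2, v0) -> 15. No state change.
Op 5: read(P2, v1) -> 16. No state change.
Op 6: write(P0, v1, 168). refcount(pp1)=3>1 -> COPY to pp3. 4 ppages; refcounts: pp0:3 pp1:2 pp2:3 pp3:1
Op 7: fork(P0) -> P3. 4 ppages; refcounts: pp0:4 pp1:2 pp2:4 pp3:2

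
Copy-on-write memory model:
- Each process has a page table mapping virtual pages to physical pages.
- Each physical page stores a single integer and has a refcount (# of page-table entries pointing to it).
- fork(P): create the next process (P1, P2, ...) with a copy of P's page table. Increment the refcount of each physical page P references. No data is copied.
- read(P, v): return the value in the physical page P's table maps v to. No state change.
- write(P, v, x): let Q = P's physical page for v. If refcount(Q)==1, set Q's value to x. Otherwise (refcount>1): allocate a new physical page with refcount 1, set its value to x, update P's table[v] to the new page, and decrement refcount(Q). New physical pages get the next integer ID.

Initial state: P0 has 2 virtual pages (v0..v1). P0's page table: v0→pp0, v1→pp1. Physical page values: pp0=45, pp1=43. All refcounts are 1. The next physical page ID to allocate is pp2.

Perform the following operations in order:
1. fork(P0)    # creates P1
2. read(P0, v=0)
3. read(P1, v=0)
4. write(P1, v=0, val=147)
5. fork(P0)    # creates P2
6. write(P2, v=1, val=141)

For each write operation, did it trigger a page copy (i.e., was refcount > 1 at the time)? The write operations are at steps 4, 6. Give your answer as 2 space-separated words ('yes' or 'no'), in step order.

Op 1: fork(P0) -> P1. 2 ppages; refcounts: pp0:2 pp1:2
Op 2: read(P0, v0) -> 45. No state change.
Op 3: read(P1, v0) -> 45. No state change.
Op 4: write(P1, v0, 147). refcount(pp0)=2>1 -> COPY to pp2. 3 ppages; refcounts: pp0:1 pp1:2 pp2:1
Op 5: fork(P0) -> P2. 3 ppages; refcounts: pp0:2 pp1:3 pp2:1
Op 6: write(P2, v1, 141). refcount(pp1)=3>1 -> COPY to pp3. 4 ppages; refcounts: pp0:2 pp1:2 pp2:1 pp3:1

yes yes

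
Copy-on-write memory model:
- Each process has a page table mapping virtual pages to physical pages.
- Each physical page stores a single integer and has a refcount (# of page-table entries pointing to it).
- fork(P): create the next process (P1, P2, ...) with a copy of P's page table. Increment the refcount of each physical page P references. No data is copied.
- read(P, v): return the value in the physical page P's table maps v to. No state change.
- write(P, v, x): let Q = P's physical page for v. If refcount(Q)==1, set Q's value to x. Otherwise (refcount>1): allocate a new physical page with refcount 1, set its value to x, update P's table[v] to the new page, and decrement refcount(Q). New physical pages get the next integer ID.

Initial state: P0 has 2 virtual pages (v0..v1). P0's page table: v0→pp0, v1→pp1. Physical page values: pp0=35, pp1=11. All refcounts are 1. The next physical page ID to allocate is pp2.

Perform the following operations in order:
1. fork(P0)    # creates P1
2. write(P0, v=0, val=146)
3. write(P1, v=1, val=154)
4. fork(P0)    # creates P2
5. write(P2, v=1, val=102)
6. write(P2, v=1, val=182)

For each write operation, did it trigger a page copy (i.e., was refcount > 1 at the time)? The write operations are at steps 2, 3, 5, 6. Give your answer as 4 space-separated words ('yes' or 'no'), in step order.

Op 1: fork(P0) -> P1. 2 ppages; refcounts: pp0:2 pp1:2
Op 2: write(P0, v0, 146). refcount(pp0)=2>1 -> COPY to pp2. 3 ppages; refcounts: pp0:1 pp1:2 pp2:1
Op 3: write(P1, v1, 154). refcount(pp1)=2>1 -> COPY to pp3. 4 ppages; refcounts: pp0:1 pp1:1 pp2:1 pp3:1
Op 4: fork(P0) -> P2. 4 ppages; refcounts: pp0:1 pp1:2 pp2:2 pp3:1
Op 5: write(P2, v1, 102). refcount(pp1)=2>1 -> COPY to pp4. 5 ppages; refcounts: pp0:1 pp1:1 pp2:2 pp3:1 pp4:1
Op 6: write(P2, v1, 182). refcount(pp4)=1 -> write in place. 5 ppages; refcounts: pp0:1 pp1:1 pp2:2 pp3:1 pp4:1

yes yes yes no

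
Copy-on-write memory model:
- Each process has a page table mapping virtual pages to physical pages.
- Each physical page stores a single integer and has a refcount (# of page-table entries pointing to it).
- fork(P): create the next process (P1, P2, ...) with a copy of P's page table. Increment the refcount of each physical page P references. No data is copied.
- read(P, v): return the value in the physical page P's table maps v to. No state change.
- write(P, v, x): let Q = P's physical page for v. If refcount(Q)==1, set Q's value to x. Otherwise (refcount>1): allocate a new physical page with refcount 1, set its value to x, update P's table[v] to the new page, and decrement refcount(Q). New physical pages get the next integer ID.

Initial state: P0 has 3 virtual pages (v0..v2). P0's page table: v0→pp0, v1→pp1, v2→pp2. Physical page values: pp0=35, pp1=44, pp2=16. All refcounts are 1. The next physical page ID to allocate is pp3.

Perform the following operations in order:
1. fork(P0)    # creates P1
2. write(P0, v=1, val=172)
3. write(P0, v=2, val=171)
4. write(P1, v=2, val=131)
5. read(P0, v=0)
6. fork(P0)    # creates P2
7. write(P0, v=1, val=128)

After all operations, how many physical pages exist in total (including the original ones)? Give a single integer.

Op 1: fork(P0) -> P1. 3 ppages; refcounts: pp0:2 pp1:2 pp2:2
Op 2: write(P0, v1, 172). refcount(pp1)=2>1 -> COPY to pp3. 4 ppages; refcounts: pp0:2 pp1:1 pp2:2 pp3:1
Op 3: write(P0, v2, 171). refcount(pp2)=2>1 -> COPY to pp4. 5 ppages; refcounts: pp0:2 pp1:1 pp2:1 pp3:1 pp4:1
Op 4: write(P1, v2, 131). refcount(pp2)=1 -> write in place. 5 ppages; refcounts: pp0:2 pp1:1 pp2:1 pp3:1 pp4:1
Op 5: read(P0, v0) -> 35. No state change.
Op 6: fork(P0) -> P2. 5 ppages; refcounts: pp0:3 pp1:1 pp2:1 pp3:2 pp4:2
Op 7: write(P0, v1, 128). refcount(pp3)=2>1 -> COPY to pp5. 6 ppages; refcounts: pp0:3 pp1:1 pp2:1 pp3:1 pp4:2 pp5:1

Answer: 6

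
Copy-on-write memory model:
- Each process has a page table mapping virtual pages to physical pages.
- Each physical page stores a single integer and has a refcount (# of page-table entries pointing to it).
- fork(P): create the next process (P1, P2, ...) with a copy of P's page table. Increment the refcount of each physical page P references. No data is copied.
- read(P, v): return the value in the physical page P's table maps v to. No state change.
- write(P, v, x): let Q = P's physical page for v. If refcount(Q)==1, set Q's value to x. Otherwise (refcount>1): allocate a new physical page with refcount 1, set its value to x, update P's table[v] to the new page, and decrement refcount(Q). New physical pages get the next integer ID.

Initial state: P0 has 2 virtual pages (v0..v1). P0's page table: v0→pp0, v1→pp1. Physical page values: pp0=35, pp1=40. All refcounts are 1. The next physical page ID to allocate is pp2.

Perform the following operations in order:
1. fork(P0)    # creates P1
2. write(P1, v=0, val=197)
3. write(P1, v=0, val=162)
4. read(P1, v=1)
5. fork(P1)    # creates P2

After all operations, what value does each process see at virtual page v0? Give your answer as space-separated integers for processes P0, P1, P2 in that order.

Op 1: fork(P0) -> P1. 2 ppages; refcounts: pp0:2 pp1:2
Op 2: write(P1, v0, 197). refcount(pp0)=2>1 -> COPY to pp2. 3 ppages; refcounts: pp0:1 pp1:2 pp2:1
Op 3: write(P1, v0, 162). refcount(pp2)=1 -> write in place. 3 ppages; refcounts: pp0:1 pp1:2 pp2:1
Op 4: read(P1, v1) -> 40. No state change.
Op 5: fork(P1) -> P2. 3 ppages; refcounts: pp0:1 pp1:3 pp2:2
P0: v0 -> pp0 = 35
P1: v0 -> pp2 = 162
P2: v0 -> pp2 = 162

Answer: 35 162 162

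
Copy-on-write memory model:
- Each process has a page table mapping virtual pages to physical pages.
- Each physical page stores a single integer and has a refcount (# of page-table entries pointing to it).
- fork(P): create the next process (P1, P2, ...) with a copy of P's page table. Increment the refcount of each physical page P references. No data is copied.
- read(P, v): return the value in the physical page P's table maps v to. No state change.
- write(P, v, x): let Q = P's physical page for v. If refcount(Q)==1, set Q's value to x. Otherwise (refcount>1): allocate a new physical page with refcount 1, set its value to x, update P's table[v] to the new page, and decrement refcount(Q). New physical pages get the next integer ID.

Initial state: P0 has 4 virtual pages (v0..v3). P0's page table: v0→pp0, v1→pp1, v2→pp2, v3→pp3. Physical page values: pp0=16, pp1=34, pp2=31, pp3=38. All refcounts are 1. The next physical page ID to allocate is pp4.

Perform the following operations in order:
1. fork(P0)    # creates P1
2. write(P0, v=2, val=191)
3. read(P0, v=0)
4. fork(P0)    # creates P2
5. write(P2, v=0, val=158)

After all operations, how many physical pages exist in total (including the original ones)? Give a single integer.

Answer: 6

Derivation:
Op 1: fork(P0) -> P1. 4 ppages; refcounts: pp0:2 pp1:2 pp2:2 pp3:2
Op 2: write(P0, v2, 191). refcount(pp2)=2>1 -> COPY to pp4. 5 ppages; refcounts: pp0:2 pp1:2 pp2:1 pp3:2 pp4:1
Op 3: read(P0, v0) -> 16. No state change.
Op 4: fork(P0) -> P2. 5 ppages; refcounts: pp0:3 pp1:3 pp2:1 pp3:3 pp4:2
Op 5: write(P2, v0, 158). refcount(pp0)=3>1 -> COPY to pp5. 6 ppages; refcounts: pp0:2 pp1:3 pp2:1 pp3:3 pp4:2 pp5:1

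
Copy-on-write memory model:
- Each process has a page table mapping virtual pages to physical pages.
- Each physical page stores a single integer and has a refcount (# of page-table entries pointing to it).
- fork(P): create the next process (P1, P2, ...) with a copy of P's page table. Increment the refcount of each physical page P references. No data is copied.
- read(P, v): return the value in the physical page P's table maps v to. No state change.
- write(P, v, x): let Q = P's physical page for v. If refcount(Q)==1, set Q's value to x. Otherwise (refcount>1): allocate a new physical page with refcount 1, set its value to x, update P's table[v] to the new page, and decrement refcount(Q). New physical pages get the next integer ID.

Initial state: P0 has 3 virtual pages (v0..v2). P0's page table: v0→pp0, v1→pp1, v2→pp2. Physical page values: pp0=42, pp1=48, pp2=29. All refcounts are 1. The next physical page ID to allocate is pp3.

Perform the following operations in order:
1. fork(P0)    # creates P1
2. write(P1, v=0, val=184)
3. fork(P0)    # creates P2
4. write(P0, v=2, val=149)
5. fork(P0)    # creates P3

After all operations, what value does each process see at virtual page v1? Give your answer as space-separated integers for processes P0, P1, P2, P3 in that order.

Answer: 48 48 48 48

Derivation:
Op 1: fork(P0) -> P1. 3 ppages; refcounts: pp0:2 pp1:2 pp2:2
Op 2: write(P1, v0, 184). refcount(pp0)=2>1 -> COPY to pp3. 4 ppages; refcounts: pp0:1 pp1:2 pp2:2 pp3:1
Op 3: fork(P0) -> P2. 4 ppages; refcounts: pp0:2 pp1:3 pp2:3 pp3:1
Op 4: write(P0, v2, 149). refcount(pp2)=3>1 -> COPY to pp4. 5 ppages; refcounts: pp0:2 pp1:3 pp2:2 pp3:1 pp4:1
Op 5: fork(P0) -> P3. 5 ppages; refcounts: pp0:3 pp1:4 pp2:2 pp3:1 pp4:2
P0: v1 -> pp1 = 48
P1: v1 -> pp1 = 48
P2: v1 -> pp1 = 48
P3: v1 -> pp1 = 48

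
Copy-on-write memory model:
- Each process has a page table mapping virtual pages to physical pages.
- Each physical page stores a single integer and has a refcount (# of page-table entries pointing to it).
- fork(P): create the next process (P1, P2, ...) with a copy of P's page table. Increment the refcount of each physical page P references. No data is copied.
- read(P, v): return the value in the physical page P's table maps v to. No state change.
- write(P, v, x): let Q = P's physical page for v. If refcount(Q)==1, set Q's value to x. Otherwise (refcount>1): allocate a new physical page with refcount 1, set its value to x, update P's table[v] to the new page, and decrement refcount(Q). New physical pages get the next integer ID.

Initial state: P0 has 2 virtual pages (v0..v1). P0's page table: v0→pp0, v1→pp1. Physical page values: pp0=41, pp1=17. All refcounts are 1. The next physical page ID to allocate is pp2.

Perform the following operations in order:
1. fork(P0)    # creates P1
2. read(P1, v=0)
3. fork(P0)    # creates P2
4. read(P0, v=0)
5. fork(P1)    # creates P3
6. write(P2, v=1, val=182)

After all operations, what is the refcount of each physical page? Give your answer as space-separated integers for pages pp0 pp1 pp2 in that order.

Op 1: fork(P0) -> P1. 2 ppages; refcounts: pp0:2 pp1:2
Op 2: read(P1, v0) -> 41. No state change.
Op 3: fork(P0) -> P2. 2 ppages; refcounts: pp0:3 pp1:3
Op 4: read(P0, v0) -> 41. No state change.
Op 5: fork(P1) -> P3. 2 ppages; refcounts: pp0:4 pp1:4
Op 6: write(P2, v1, 182). refcount(pp1)=4>1 -> COPY to pp2. 3 ppages; refcounts: pp0:4 pp1:3 pp2:1

Answer: 4 3 1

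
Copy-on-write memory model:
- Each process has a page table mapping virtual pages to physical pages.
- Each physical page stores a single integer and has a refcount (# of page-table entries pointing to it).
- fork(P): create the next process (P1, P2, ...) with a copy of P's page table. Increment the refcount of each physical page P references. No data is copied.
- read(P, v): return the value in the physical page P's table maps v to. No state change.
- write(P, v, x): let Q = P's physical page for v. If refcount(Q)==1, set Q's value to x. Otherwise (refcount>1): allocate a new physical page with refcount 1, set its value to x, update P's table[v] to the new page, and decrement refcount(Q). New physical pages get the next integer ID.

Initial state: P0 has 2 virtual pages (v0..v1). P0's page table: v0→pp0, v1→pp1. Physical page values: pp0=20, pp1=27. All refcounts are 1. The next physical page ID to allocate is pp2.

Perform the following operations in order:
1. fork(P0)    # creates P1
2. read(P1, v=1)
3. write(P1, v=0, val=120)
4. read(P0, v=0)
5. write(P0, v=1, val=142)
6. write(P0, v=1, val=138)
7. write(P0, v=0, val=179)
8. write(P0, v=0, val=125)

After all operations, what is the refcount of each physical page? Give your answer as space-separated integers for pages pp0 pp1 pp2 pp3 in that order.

Answer: 1 1 1 1

Derivation:
Op 1: fork(P0) -> P1. 2 ppages; refcounts: pp0:2 pp1:2
Op 2: read(P1, v1) -> 27. No state change.
Op 3: write(P1, v0, 120). refcount(pp0)=2>1 -> COPY to pp2. 3 ppages; refcounts: pp0:1 pp1:2 pp2:1
Op 4: read(P0, v0) -> 20. No state change.
Op 5: write(P0, v1, 142). refcount(pp1)=2>1 -> COPY to pp3. 4 ppages; refcounts: pp0:1 pp1:1 pp2:1 pp3:1
Op 6: write(P0, v1, 138). refcount(pp3)=1 -> write in place. 4 ppages; refcounts: pp0:1 pp1:1 pp2:1 pp3:1
Op 7: write(P0, v0, 179). refcount(pp0)=1 -> write in place. 4 ppages; refcounts: pp0:1 pp1:1 pp2:1 pp3:1
Op 8: write(P0, v0, 125). refcount(pp0)=1 -> write in place. 4 ppages; refcounts: pp0:1 pp1:1 pp2:1 pp3:1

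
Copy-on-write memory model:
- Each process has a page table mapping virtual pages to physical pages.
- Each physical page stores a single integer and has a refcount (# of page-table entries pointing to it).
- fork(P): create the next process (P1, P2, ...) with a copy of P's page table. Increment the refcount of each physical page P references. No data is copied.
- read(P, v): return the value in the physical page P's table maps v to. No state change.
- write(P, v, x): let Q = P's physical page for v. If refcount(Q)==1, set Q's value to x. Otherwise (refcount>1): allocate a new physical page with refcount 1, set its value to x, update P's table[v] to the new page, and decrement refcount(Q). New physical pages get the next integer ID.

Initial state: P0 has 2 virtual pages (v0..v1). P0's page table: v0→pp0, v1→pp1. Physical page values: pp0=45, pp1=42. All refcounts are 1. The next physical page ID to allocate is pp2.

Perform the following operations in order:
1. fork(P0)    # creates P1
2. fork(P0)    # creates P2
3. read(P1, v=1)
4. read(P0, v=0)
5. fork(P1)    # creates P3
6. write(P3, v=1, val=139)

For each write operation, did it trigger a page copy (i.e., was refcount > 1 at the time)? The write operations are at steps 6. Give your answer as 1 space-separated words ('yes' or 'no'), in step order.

Op 1: fork(P0) -> P1. 2 ppages; refcounts: pp0:2 pp1:2
Op 2: fork(P0) -> P2. 2 ppages; refcounts: pp0:3 pp1:3
Op 3: read(P1, v1) -> 42. No state change.
Op 4: read(P0, v0) -> 45. No state change.
Op 5: fork(P1) -> P3. 2 ppages; refcounts: pp0:4 pp1:4
Op 6: write(P3, v1, 139). refcount(pp1)=4>1 -> COPY to pp2. 3 ppages; refcounts: pp0:4 pp1:3 pp2:1

yes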